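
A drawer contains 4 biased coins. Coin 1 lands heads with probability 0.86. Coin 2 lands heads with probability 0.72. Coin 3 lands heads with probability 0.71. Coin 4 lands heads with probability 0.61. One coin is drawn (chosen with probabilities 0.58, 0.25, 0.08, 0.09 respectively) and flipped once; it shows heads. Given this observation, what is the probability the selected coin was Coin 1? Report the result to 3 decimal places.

Posterior probability ≈ 0.631

P(heads|C1) = 0.86; P(heads|C2) = 0.72; P(heads|C3) = 0.71; P(heads|C4) = 0.61.
Prior × likelihood for each source: 0.58·0.86=0.4988, 0.25·0.72=0.1800, 0.08·0.71=0.05680, 0.09·0.61=0.05490. Summing gives P(heads) = 0.79050.
P(Coin 1 | heads) = 0.4988 / 0.79050 = 0.631.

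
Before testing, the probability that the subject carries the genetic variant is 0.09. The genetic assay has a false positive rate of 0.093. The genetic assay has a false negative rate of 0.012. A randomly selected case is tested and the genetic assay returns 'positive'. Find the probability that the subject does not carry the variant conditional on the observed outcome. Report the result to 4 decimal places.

Write H for 'the subject carries the genetic variant'. Prior odds H:¬H = 0.09/0.91 = 0.098901. For the 'positive' outcome, the likelihood ratio is 0.988/0.093 = 10.624.
Posterior odds = 0.098901 × 10.624 = 1.0507, so P(H|E) = 1.0507/(1+1.0507) = 0.5124. Then P(¬H|E) = 1 − 0.5124 = 0.4876.

P(¬H | E) ≈ 0.4876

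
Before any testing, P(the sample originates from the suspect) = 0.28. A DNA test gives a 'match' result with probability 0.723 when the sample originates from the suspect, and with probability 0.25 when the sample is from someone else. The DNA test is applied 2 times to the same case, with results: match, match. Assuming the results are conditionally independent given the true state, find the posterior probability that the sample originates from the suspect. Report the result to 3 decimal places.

Posterior P(H) ≈ 0.765

With H the event that the sample originates from the suspect, the joint likelihood of the observed sequence is P(data|H) = 0.723·0.723 = 0.52273 and P(data|¬H) = 0.25·0.25 = 0.062500.
Bayes: P(H|data) = 0.28·0.52273 / (0.28·0.52273 + 0.72·0.062500) = 0.14636/0.19136 = 0.7648.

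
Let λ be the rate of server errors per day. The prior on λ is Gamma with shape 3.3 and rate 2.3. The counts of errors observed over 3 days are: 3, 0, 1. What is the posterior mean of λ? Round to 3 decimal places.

The Poisson likelihood adds the total count to the shape and the number of exposure periods to the rate. Here ∑xᵢ = 4 and n = 3, so shape 3.3→7.3 and rate 2.3→5.3.
Posterior mean = shape/rate = 7.3/5.3 = 1.377.

Posterior mean ≈ 1.377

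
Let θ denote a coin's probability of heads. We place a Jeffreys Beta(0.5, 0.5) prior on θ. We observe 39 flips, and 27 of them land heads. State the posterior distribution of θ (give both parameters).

The binomial likelihood is conjugate to the Beta prior: with 27 successes and 12 failures, the posterior is Beta(0.5+27, 0.5+12) = Beta(27.5, 12.5).

Posterior: Beta(27.5, 12.5)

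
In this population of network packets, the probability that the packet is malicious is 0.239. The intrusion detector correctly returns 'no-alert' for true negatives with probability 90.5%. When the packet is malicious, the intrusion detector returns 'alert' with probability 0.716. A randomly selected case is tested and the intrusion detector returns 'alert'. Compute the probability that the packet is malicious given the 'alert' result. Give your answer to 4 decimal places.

Let H be the event that the packet is malicious. P(H) = 0.239, so P(¬H) = 0.761. With E the 'alert' result, P(E|H) = 0.716 and P(E|¬H) = 0.095.
P(E) = 0.716·0.239 + 0.095·0.761 = 0.17112 + 0.072295 = 0.24342.
By Bayes' theorem, P(H|E) = 0.17112 / 0.24342 = 0.7030.

P(H | E) ≈ 0.7030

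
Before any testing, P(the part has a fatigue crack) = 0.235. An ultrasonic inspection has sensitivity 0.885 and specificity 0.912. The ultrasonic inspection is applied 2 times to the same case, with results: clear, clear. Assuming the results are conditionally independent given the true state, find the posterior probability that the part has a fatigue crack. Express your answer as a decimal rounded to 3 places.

With H the event that the part has a fatigue crack, the joint likelihood of the observed sequence is P(data|H) = 0.115·0.115 = 0.013225 and P(data|¬H) = 0.912·0.912 = 0.83174.
Bayes: P(H|data) = 0.235·0.013225 / (0.235·0.013225 + 0.765·0.83174) = 0.0031079/0.63939 = 0.0049.

Posterior P(H) ≈ 0.005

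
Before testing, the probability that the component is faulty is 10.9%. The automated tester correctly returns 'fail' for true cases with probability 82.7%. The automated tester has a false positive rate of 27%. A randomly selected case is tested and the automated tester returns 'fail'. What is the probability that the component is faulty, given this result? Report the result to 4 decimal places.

P(H | E) ≈ 0.2726

Let H be the event that the component is faulty. P(H) = 0.109, so P(¬H) = 0.891. With E the 'fail' result, P(E|H) = 0.827 and P(E|¬H) = 0.27.
P(E) = 0.827·0.109 + 0.27·0.891 = 0.090143 + 0.24057 = 0.33071.
By Bayes' theorem, P(H|E) = 0.090143 / 0.33071 = 0.2726.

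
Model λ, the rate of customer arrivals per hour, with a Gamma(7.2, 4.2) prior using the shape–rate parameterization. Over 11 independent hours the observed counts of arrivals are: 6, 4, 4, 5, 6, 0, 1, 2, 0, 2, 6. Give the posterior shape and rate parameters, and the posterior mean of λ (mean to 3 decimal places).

Posterior: Gamma(shape=43.2, rate=15.2); mean ≈ 2.842

The Poisson likelihood adds the total count to the shape and the number of exposure periods to the rate. Here ∑xᵢ = 36 and n = 11, so shape 7.2→43.2 and rate 4.2→15.2.
E[λ | data] = 43.2/15.2 = 2.842.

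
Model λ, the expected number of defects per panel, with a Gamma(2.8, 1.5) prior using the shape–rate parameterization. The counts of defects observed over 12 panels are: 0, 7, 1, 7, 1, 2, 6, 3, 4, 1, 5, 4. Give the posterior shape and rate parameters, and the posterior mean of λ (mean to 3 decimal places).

Posterior: Gamma(shape=43.8, rate=13.5); mean ≈ 3.244

The Poisson likelihood adds the total count to the shape and the number of exposure periods to the rate. Here ∑xᵢ = 41 and n = 12, so shape 2.8→43.8 and rate 1.5→13.5.
E[λ | data] = 43.8/13.5 = 3.244.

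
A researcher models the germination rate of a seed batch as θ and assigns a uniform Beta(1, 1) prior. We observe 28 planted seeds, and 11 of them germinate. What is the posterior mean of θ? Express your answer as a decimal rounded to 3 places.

The binomial likelihood is conjugate to the Beta prior: with 11 successes and 17 failures, the posterior is Beta(1+11, 1+17) = Beta(12, 18).
Posterior mean = α/(α+β) = 12/30 = 0.400.

Posterior mean ≈ 0.400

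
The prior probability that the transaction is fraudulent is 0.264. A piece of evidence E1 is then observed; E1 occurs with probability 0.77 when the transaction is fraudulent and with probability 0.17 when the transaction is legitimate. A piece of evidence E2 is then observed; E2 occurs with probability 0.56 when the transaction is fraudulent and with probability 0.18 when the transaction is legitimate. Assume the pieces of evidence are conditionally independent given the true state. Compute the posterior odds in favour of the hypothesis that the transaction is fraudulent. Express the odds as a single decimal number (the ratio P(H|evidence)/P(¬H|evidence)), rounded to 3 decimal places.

Prior odds = 0.264/(1−0.264) = 0.35870.
Likelihood ratio for E1 = 0.77/0.17 = 4.5294.
Likelihood ratio for E2 = 0.56/0.18 = 3.1111.
Posterior odds = prior odds × LR₁ × LR₂ = 5.0546.

Posterior odds ≈ 5.055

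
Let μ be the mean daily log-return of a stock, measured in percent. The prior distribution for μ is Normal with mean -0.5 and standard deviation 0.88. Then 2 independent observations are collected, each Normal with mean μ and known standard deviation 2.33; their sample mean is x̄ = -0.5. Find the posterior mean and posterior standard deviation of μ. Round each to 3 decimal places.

Prior precision 1/τ₀² = 1/0.88² = 1.29132; data precision n/σ² = 2/2.33² = 0.368399.
Posterior precision = 1.29132 + 0.368399 = 1.65972, giving posterior SD = 1/√1.65972 = 0.776.
Posterior mean = (1.29132·-0.5 + 0.368399·-0.5) / 1.65972 = -0.500.

Posterior mean ≈ -0.500; posterior SD ≈ 0.776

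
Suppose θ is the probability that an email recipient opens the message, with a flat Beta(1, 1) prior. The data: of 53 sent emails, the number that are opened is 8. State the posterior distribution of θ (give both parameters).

Posterior: Beta(9, 46)

Observing 8 successes and 45 failures updates Beta(1, 1) by adding the success and failure counts to the two shape parameters: α = 1+8 = 9, β = 1+45 = 46.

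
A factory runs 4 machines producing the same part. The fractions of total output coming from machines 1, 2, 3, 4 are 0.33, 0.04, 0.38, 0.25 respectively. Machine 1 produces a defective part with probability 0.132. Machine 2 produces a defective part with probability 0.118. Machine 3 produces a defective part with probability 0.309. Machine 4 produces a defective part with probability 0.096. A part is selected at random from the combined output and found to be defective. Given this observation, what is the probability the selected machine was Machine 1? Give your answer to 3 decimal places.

Posterior probability ≈ 0.230

P(defective|M1) = 0.132; P(defective|M2) = 0.118; P(defective|M3) = 0.309; P(defective|M4) = 0.096.
Prior × likelihood for each source: 0.33·0.132=0.04356, 0.04·0.118=0.004720, 0.38·0.309=0.1174, 0.25·0.096=0.02400. Summing gives P(defective) = 0.18970.
P(Machine 1 | defective) = 0.04356 / 0.18970 = 0.230.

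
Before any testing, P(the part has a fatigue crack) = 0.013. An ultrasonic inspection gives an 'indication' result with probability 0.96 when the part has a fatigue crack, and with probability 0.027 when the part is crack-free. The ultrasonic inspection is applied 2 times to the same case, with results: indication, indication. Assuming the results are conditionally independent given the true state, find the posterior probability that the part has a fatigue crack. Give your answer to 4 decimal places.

Posterior P(H) ≈ 0.9433

With H the event that the part has a fatigue crack, the joint likelihood of the observed sequence is P(data|H) = 0.96·0.96 = 0.92160 and P(data|¬H) = 0.027·0.027 = 0.00072900.
Bayes: P(H|data) = 0.013·0.92160 / (0.013·0.92160 + 0.987·0.00072900) = 0.011981/0.012700 = 0.9433.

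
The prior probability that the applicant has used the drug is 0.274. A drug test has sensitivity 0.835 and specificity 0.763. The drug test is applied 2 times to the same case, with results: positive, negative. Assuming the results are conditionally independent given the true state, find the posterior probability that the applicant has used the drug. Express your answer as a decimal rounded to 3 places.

With H the event that the applicant has used the drug, the joint likelihood of the observed sequence is P(data|H) = 0.835·0.165 = 0.13778 and P(data|¬H) = 0.237·0.763 = 0.18083.
Bayes: P(H|data) = 0.274·0.13778 / (0.274·0.13778 + 0.726·0.18083) = 0.037750/0.16903 = 0.2233.

Posterior P(H) ≈ 0.223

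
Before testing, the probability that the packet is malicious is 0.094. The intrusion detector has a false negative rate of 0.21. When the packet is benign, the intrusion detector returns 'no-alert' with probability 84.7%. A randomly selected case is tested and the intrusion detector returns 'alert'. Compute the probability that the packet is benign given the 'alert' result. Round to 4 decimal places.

P(¬H | E) ≈ 0.6512

Write H for 'the packet is malicious'. Prior odds H:¬H = 0.094/0.906 = 0.10375. For the 'alert' outcome, the likelihood ratio is 0.79/0.153 = 5.1634.
Posterior odds = 0.10375 × 5.1634 = 0.53572, so P(H|E) = 0.53572/(1+0.53572) = 0.3488. Then P(¬H|E) = 1 − 0.3488 = 0.6512.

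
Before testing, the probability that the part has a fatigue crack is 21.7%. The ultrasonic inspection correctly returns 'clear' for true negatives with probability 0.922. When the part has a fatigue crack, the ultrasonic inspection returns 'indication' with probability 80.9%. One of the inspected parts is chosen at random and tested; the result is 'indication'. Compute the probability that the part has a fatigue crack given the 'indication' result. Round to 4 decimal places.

P(H | E) ≈ 0.7419

Write H for 'the part has a fatigue crack'. Prior odds H:¬H = 0.217/0.783 = 0.27714. For the 'indication' outcome, the likelihood ratio is 0.809/0.078 = 10.372.
Posterior odds = 0.27714 × 10.372 = 2.8744, so P(H|E) = 2.8744/(1+2.8744) = 0.7419.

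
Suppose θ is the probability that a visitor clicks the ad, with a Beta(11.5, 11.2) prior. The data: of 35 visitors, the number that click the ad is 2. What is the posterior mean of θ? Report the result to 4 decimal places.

Observing 2 successes and 33 failures updates Beta(11.5, 11.2) by adding the success and failure counts to the two shape parameters: α = 11.5+2 = 13.5, β = 11.2+33 = 44.2.
Posterior mean = α/(α+β) = 13.5/57.7 = 0.2340.

Posterior mean ≈ 0.2340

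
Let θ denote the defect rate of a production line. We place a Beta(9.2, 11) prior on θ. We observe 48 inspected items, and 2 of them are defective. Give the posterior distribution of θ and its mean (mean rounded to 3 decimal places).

Posterior: Beta(11.2, 57); mean ≈ 0.164

Observing 2 successes and 46 failures updates Beta(9.2, 11) by adding the success and failure counts to the two shape parameters: α = 9.2+2 = 11.2, β = 11+46 = 57.
Posterior mean = α/(α+β) = 11.2/68.2 = 0.164.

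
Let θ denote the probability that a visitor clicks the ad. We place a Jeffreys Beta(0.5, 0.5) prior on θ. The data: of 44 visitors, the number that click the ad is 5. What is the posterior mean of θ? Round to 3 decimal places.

Posterior mean ≈ 0.122

Observing 5 successes and 39 failures updates Beta(0.5, 0.5) by adding the success and failure counts to the two shape parameters: α = 0.5+5 = 5.5, β = 0.5+39 = 39.5.
Posterior mean = α/(α+β) = 5.5/45 = 0.122.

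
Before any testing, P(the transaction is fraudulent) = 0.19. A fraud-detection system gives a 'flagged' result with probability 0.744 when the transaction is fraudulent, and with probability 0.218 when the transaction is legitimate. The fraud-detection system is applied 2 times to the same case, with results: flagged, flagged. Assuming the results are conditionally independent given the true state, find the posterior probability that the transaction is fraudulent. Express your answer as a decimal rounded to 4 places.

Posterior P(H) ≈ 0.7321

Let H be the event that the transaction is fraudulent; start with P(H) = 0.19. P('flagged'|H) = 0.744, P('flagged'|¬H) = 0.218.
Update on result 1 ('flagged'): P(H) ← 0.744·0.1900 / (0.744·0.1900 + 0.218·0.8100) = 0.14136/0.31794 = 0.4446.
Update on result 2 ('flagged'): P(H) ← 0.744·0.4446 / (0.744·0.4446 + 0.218·0.5554) = 0.33079/0.45187 = 0.7321.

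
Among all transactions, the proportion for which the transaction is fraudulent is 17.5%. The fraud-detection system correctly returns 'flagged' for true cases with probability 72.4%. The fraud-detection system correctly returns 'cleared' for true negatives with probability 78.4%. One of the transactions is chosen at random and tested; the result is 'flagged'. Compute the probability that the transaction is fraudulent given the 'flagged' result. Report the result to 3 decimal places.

Let H be the event that the transaction is fraudulent. P(H) = 0.175, so P(¬H) = 0.825. With E the 'flagged' result, P(E|H) = 0.724 and P(E|¬H) = 0.216.
P(E) = 0.724·0.175 + 0.216·0.825 = 0.12670 + 0.17820 = 0.30490.
By Bayes' theorem, P(H|E) = 0.12670 / 0.30490 = 0.416.

P(H | E) ≈ 0.416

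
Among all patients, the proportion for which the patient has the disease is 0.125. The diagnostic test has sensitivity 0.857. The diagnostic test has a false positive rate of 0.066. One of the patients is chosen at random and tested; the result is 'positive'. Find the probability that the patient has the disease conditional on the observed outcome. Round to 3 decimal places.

P(H | E) ≈ 0.650

Let H be the event that the patient has the disease. P(H) = 0.125, so P(¬H) = 0.875. With E the 'positive' result, P(E|H) = 0.857 and P(E|¬H) = 0.066.
P(E) = 0.857·0.125 + 0.066·0.875 = 0.10712 + 0.057750 = 0.16487.
By Bayes' theorem, P(H|E) = 0.10712 / 0.16487 = 0.650.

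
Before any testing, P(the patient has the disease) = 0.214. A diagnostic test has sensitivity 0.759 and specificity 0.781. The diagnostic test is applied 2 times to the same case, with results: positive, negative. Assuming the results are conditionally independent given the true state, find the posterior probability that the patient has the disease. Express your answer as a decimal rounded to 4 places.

Posterior P(H) ≈ 0.2255

Let H be the event that the patient has the disease; start with P(H) = 0.214. P('positive'|H) = 0.759, P('positive'|¬H) = 0.219.
Update on result 1 ('positive'): P(H) ← 0.759·0.2140 / (0.759·0.2140 + 0.219·0.7860) = 0.16243/0.33456 = 0.4855.
Update on result 2 ('negative'): P(H) ← 0.241·0.4855 / (0.241·0.4855 + 0.781·0.5145) = 0.11700/0.51883 = 0.2255.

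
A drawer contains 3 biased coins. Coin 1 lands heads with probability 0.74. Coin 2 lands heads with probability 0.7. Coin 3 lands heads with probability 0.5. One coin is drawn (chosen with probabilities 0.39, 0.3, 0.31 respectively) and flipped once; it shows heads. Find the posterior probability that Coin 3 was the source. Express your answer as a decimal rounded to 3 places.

P(heads|C1) = 0.74; P(heads|C2) = 0.7; P(heads|C3) = 0.5.
Prior × likelihood for each source: 0.39·0.74=0.2886, 0.3·0.7=0.2100, 0.31·0.5=0.1550. Summing gives P(heads) = 0.65360.
P(Coin 3 | heads) = 0.1550 / 0.65360 = 0.237.

Posterior probability ≈ 0.237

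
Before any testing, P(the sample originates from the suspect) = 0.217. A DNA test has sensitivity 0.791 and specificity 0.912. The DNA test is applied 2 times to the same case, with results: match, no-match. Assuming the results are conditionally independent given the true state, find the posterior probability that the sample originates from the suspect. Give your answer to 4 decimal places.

Posterior P(H) ≈ 0.3634

Let H be the event that the sample originates from the suspect; start with P(H) = 0.217. P('match'|H) = 0.791, P('match'|¬H) = 0.088.
Update on result 1 ('match'): P(H) ← 0.791·0.2170 / (0.791·0.2170 + 0.088·0.7830) = 0.17165/0.24055 = 0.7136.
Update on result 2 ('no-match'): P(H) ← 0.209·0.7136 / (0.209·0.7136 + 0.912·0.2864) = 0.14913/0.41037 = 0.3634.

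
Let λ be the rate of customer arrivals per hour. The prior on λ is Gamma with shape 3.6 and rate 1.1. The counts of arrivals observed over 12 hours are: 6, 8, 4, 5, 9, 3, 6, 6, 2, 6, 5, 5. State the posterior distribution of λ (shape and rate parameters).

Posterior: Gamma(shape=68.6, rate=13.1)

The Poisson likelihood adds the total count to the shape and the number of exposure periods to the rate. Here ∑xᵢ = 65 and n = 12, so shape 3.6→68.6 and rate 1.1→13.1.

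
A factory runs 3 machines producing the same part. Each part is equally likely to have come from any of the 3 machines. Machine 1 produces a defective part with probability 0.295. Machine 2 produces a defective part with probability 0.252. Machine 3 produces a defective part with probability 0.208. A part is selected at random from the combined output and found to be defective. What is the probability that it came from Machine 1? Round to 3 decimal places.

Tabulate prior·likelihood by source: [1] prior 0.333333, lik 0.295, product 0.09833; [2] prior 0.333333, lik 0.252, product 0.08400; [3] prior 0.333333, lik 0.208, product 0.06933.
Normalizing constant = 0.25167; the posterior for Machine 1 is its product over the sum, 0.09833/0.25167 = 0.391.

Posterior probability ≈ 0.391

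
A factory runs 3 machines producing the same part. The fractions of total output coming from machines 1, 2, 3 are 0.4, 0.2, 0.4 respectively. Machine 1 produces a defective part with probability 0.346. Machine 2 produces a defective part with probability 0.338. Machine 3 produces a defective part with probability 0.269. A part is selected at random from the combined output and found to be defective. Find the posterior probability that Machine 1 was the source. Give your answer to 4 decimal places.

Tabulate prior·likelihood by source: [1] prior 0.4, lik 0.346, product 0.1384; [2] prior 0.2, lik 0.338, product 0.06760; [3] prior 0.4, lik 0.269, product 0.1076.
Normalizing constant = 0.31360; the posterior for Machine 1 is its product over the sum, 0.1384/0.31360 = 0.4413.

Posterior probability ≈ 0.4413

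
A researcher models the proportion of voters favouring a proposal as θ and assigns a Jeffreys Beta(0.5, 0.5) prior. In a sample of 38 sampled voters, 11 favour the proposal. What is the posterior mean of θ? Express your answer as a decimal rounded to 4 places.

Posterior mean ≈ 0.2949

The binomial likelihood is conjugate to the Beta prior: with 11 successes and 27 failures, the posterior is Beta(0.5+11, 0.5+27) = Beta(11.5, 27.5).
Posterior mean = α/(α+β) = 11.5/39 = 0.2949.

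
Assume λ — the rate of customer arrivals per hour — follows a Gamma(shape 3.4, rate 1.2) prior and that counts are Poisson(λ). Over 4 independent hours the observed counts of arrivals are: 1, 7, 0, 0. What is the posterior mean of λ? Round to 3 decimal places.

Posterior mean ≈ 2.192

The Poisson likelihood adds the total count to the shape and the number of exposure periods to the rate. Here ∑xᵢ = 8 and n = 4, so shape 3.4→11.4 and rate 1.2→5.2.
E[λ | data] = 11.4/5.2 = 2.192.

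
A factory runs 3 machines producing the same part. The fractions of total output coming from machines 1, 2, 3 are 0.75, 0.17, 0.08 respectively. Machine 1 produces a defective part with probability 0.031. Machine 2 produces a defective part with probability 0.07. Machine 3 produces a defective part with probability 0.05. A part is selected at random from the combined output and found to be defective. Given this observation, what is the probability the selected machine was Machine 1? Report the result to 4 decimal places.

Posterior probability ≈ 0.5939

Tabulate prior·likelihood by source: [1] prior 0.75, lik 0.031, product 0.02325; [2] prior 0.17, lik 0.07, product 0.01190; [3] prior 0.08, lik 0.05, product 0.004000.
Normalizing constant = 0.039150; the posterior for Machine 1 is its product over the sum, 0.02325/0.039150 = 0.5939.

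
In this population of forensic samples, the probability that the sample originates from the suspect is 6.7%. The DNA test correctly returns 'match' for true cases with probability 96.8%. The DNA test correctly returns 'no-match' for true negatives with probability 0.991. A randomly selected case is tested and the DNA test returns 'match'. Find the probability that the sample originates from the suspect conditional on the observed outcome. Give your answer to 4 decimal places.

Write H for 'the sample originates from the suspect'. Prior odds H:¬H = 0.067/0.933 = 0.071811. For the 'match' outcome, the likelihood ratio is 0.968/0.009 = 107.56.
Posterior odds = 0.071811 × 107.56 = 7.7237, so P(H|E) = 7.7237/(1+7.7237) = 0.8854.

P(H | E) ≈ 0.8854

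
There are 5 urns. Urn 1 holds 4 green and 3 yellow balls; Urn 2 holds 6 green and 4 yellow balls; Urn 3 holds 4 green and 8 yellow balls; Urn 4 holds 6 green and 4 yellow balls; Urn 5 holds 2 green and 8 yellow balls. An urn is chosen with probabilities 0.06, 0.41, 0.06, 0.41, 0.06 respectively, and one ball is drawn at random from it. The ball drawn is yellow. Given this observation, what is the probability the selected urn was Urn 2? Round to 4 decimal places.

Posterior probability ≈ 0.3713

Tabulate prior·likelihood by source: [1] prior 0.06, lik 0.4286, product 0.02571; [2] prior 0.41, lik 0.4, product 0.1640; [3] prior 0.06, lik 0.6667, product 0.04000; [4] prior 0.41, lik 0.4, product 0.1640; [5] prior 0.06, lik 0.8, product 0.04800.
Normalizing constant = 0.44171; the posterior for Urn 2 is its product over the sum, 0.1640/0.44171 = 0.3713.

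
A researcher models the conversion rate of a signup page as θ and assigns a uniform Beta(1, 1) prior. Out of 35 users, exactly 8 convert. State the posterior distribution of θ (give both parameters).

Observing 8 successes and 27 failures updates Beta(1, 1) by adding the success and failure counts to the two shape parameters: α = 1+8 = 9, β = 1+27 = 28.

Posterior: Beta(9, 28)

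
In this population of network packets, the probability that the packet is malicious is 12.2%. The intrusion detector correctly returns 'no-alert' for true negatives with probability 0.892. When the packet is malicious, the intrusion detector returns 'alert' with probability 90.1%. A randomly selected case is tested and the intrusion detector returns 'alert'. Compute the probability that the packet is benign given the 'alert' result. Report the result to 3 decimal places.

P(¬H | E) ≈ 0.463

Write H for 'the packet is malicious'. Prior odds H:¬H = 0.122/0.878 = 0.13895. For the 'alert' outcome, the likelihood ratio is 0.901/0.108 = 8.3426.
Posterior odds = 0.13895 × 8.3426 = 1.1592, so P(H|E) = 1.1592/(1+1.1592) = 0.537. Then P(¬H|E) = 1 − 0.537 = 0.463.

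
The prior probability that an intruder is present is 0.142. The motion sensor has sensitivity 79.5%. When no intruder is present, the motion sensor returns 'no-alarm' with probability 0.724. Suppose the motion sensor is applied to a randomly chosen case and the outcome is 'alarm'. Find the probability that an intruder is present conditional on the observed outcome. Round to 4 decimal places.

P(H | E) ≈ 0.3228

Let H be the event that an intruder is present. P(H) = 0.142, so P(¬H) = 0.858. With E the 'alarm' result, P(E|H) = 0.795 and P(E|¬H) = 0.276.
P(E) = 0.795·0.142 + 0.276·0.858 = 0.11289 + 0.23681 = 0.34970.
By Bayes' theorem, P(H|E) = 0.11289 / 0.34970 = 0.3228.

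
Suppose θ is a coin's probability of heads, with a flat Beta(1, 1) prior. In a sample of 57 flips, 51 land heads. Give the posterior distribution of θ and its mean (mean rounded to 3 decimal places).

Posterior: Beta(52, 7); mean ≈ 0.881

The binomial likelihood is conjugate to the Beta prior: with 51 successes and 6 failures, the posterior is Beta(1+51, 1+6) = Beta(52, 7).
Posterior mean = α/(α+β) = 52/59 = 0.881.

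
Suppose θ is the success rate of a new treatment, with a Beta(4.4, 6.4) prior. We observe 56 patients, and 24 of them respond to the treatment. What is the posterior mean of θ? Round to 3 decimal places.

Posterior mean ≈ 0.425

Observing 24 successes and 32 failures updates Beta(4.4, 6.4) by adding the success and failure counts to the two shape parameters: α = 4.4+24 = 28.4, β = 6.4+32 = 38.4.
E[θ | data] = 28.4/(28.4+38.4) = 0.425.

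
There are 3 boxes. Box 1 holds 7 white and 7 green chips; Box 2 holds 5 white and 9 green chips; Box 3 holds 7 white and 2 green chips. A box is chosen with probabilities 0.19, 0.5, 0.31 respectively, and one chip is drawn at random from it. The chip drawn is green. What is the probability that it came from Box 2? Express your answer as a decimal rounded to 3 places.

Posterior probability ≈ 0.662

Tabulate prior·likelihood by source: [1] prior 0.19, lik 0.5, product 0.09500; [2] prior 0.5, lik 0.6429, product 0.3214; [3] prior 0.31, lik 0.2222, product 0.06889.
Normalizing constant = 0.48532; the posterior for Box 2 is its product over the sum, 0.3214/0.48532 = 0.662.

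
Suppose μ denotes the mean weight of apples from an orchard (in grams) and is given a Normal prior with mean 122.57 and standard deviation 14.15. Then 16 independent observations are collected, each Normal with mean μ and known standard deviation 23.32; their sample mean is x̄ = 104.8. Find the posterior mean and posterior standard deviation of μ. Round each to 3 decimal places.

Posterior mean ≈ 107.379; posterior SD ≈ 5.390

With known σ, the Normal prior is conjugate. Weight on the data is w = (n/σ²)/(n/σ² + 1/τ₀²) = 0.0294214/(0.0294214+0.00499444) = 0.85488.
Posterior mean = w·x̄ + (1−w)·μ₀ = 0.85488·104.8 + 0.14512·122.57 = 107.379. Posterior variance = 1/(0.0294214+0.00499444) = 29.0564, so SD = 5.390.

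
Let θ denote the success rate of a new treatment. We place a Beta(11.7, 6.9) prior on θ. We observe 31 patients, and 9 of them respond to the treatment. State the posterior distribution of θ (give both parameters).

Observing 9 successes and 22 failures updates Beta(11.7, 6.9) by adding the success and failure counts to the two shape parameters: α = 11.7+9 = 20.7, β = 6.9+22 = 28.9.

Posterior: Beta(20.7, 28.9)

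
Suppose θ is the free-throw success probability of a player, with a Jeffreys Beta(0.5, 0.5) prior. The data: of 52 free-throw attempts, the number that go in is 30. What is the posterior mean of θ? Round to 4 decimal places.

Posterior mean ≈ 0.5755

The binomial likelihood is conjugate to the Beta prior: with 30 successes and 22 failures, the posterior is Beta(0.5+30, 0.5+22) = Beta(30.5, 22.5).
E[θ | data] = 30.5/(30.5+22.5) = 0.5755.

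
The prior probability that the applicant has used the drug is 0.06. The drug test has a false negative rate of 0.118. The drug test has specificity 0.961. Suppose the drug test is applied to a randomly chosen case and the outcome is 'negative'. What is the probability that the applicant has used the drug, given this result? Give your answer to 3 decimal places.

Write H for 'the applicant has used the drug'. Prior odds H:¬H = 0.06/0.94 = 0.063830. For the 'negative' outcome, the likelihood ratio is 0.118/0.961 = 0.12279.
Posterior odds = 0.063830 × 0.12279 = 0.0078376, so P(H|E) = 0.0078376/(1+0.0078376) = 0.008.

P(H | E) ≈ 0.008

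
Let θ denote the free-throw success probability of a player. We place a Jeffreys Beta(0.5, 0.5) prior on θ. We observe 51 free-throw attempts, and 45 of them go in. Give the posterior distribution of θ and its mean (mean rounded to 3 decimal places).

The binomial likelihood is conjugate to the Beta prior: with 45 successes and 6 failures, the posterior is Beta(0.5+45, 0.5+6) = Beta(45.5, 6.5).
Posterior mean = α/(α+β) = 45.5/52 = 0.875.

Posterior: Beta(45.5, 6.5); mean ≈ 0.875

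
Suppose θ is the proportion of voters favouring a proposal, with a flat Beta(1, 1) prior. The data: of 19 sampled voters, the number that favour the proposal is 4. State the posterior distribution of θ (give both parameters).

Posterior: Beta(5, 16)

Observing 4 successes and 15 failures updates Beta(1, 1) by adding the success and failure counts to the two shape parameters: α = 1+4 = 5, β = 1+15 = 16.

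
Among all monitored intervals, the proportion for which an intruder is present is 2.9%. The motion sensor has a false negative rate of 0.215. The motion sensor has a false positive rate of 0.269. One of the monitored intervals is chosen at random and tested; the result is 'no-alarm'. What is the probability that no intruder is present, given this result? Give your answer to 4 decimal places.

P(¬H | E) ≈ 0.9913

Write H for 'an intruder is present'. Prior odds H:¬H = 0.029/0.971 = 0.029866. For the 'no-alarm' outcome, the likelihood ratio is 0.215/0.731 = 0.29412.
Posterior odds = 0.029866 × 0.29412 = 0.0087842, so P(H|E) = 0.0087842/(1+0.0087842) = 0.0087. Then P(¬H|E) = 1 − 0.0087 = 0.9913.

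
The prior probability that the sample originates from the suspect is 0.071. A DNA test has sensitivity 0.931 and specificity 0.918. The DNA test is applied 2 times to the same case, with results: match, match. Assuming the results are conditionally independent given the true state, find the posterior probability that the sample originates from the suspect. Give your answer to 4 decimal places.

Let H be the event that the sample originates from the suspect; start with P(H) = 0.071. P('match'|H) = 0.931, P('match'|¬H) = 0.082.
Update on result 1 ('match'): P(H) ← 0.931·0.0710 / (0.931·0.0710 + 0.082·0.9290) = 0.066101/0.14228 = 0.4646.
Update on result 2 ('match'): P(H) ← 0.931·0.4646 / (0.931·0.4646 + 0.082·0.5354) = 0.43253/0.47643 = 0.9078.

Posterior P(H) ≈ 0.9078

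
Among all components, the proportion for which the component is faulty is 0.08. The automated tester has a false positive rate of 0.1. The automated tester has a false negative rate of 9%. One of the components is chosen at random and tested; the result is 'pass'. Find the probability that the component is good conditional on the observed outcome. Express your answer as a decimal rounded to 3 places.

P(¬H | E) ≈ 0.991

Let H be the event that the component is faulty. P(H) = 0.08, so P(¬H) = 0.92. With E the 'pass' result, P(E|H) = 0.09 and P(E|¬H) = 0.9.
P(E) = 0.09·0.08 + 0.9·0.92 = 0.0072000 + 0.82800 = 0.83520.
By Bayes' theorem, P(H|E) = 0.0072000 / 0.83520 = 0.009. Hence P(¬H|E) = 1 − 0.009 = 0.991.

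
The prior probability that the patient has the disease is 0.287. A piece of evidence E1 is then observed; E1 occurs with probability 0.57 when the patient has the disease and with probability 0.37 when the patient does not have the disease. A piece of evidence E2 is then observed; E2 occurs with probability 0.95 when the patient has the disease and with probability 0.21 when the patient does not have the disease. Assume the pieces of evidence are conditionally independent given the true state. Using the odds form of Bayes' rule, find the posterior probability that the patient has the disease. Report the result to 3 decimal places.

Posterior probability ≈ 0.737

Prior odds = 0.287/(1−0.287) = 0.40252. In log-odds, ln(0.40252) = -0.91000.
Add log likelihood ratios: ln(1.5405) + ln(4.5238) = 1.9415.
Posterior log-odds = 1.0315, so posterior odds = exp(1.0315) = 2.8052. Converting, P(H|E) = 2.8052/3.8052 = 0.737.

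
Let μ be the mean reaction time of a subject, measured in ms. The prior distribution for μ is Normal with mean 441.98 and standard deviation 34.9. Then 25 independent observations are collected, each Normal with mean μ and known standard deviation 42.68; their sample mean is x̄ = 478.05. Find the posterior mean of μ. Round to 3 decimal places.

With known σ, the Normal prior is conjugate. Weight on the data is w = (n/σ²)/(n/σ² + 1/τ₀²) = 0.0137243/(0.0137243+0.00082101) = 0.94356.
Posterior mean = w·x̄ + (1−w)·μ₀ = 0.94356·478.05 + 0.056445·441.98 = 476.014.

Posterior mean ≈ 476.014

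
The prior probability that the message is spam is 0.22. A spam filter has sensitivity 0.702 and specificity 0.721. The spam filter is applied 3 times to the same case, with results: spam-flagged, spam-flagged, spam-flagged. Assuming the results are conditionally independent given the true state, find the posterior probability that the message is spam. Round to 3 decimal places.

With H the event that the message is spam, the joint likelihood of the observed sequence is P(data|H) = 0.702·0.702·0.702 = 0.34595 and P(data|¬H) = 0.279·0.279·0.279 = 0.021718.
Bayes: P(H|data) = 0.22·0.34595 / (0.22·0.34595 + 0.78·0.021718) = 0.076109/0.093048 = 0.8179.

Posterior P(H) ≈ 0.818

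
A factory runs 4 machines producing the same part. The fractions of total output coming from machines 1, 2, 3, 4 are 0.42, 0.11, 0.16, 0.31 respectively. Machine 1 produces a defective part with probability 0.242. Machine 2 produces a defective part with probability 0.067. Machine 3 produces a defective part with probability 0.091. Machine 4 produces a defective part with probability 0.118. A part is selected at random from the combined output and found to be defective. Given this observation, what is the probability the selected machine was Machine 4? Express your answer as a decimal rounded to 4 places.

Posterior probability ≈ 0.2284

P(defective|M1) = 0.242; P(defective|M2) = 0.067; P(defective|M3) = 0.091; P(defective|M4) = 0.118.
Prior × likelihood for each source: 0.42·0.242=0.1016, 0.11·0.067=0.007370, 0.16·0.091=0.01456, 0.31·0.118=0.03658. Summing gives P(defective) = 0.16015.
P(Machine 4 | defective) = 0.03658 / 0.16015 = 0.2284.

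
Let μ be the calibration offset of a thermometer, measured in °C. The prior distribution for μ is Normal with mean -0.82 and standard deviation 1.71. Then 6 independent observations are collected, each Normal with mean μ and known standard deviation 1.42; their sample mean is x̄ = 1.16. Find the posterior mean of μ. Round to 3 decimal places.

Prior precision 1/τ₀² = 1/1.71² = 0.341986; data precision n/σ² = 6/1.42² = 2.97560.
Posterior precision = 0.341986 + 2.97560 = 3.31759.
Posterior mean = (0.341986·-0.82 + 2.97560·1.16) / 3.31759 = 0.956.

Posterior mean ≈ 0.956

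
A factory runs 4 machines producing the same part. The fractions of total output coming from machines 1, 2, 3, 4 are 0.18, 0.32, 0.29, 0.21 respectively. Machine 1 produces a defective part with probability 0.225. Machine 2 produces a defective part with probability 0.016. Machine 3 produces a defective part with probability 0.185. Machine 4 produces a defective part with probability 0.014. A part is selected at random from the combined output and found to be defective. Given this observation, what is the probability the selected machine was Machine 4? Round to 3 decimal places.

Posterior probability ≈ 0.029

P(defective|M1) = 0.225; P(defective|M2) = 0.016; P(defective|M3) = 0.185; P(defective|M4) = 0.014.
Prior × likelihood for each source: 0.18·0.225=0.04050, 0.32·0.016=0.005120, 0.29·0.185=0.05365, 0.21·0.014=0.002940. Summing gives P(defective) = 0.10221.
P(Machine 4 | defective) = 0.002940 / 0.10221 = 0.029.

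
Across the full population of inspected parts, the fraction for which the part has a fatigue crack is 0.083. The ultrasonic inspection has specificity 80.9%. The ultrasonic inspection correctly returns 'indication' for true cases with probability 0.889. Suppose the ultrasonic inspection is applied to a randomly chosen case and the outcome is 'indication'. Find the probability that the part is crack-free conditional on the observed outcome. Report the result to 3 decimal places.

Let H be the event that the part has a fatigue crack. P(H) = 0.083, so P(¬H) = 0.917. With E the 'indication' result, P(E|H) = 0.889 and P(E|¬H) = 0.191.
P(E) = 0.889·0.083 + 0.191·0.917 = 0.073787 + 0.17515 = 0.24893.
By Bayes' theorem, P(H|E) = 0.073787 / 0.24893 = 0.296. Hence P(¬H|E) = 1 − 0.296 = 0.704.

P(¬H | E) ≈ 0.704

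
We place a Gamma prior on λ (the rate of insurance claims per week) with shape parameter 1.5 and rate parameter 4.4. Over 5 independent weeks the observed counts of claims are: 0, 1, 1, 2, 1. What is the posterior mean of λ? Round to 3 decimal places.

The Poisson likelihood adds the total count to the shape and the number of exposure periods to the rate. Here ∑xᵢ = 5 and n = 5, so shape 1.5→6.5 and rate 4.4→9.4.
Posterior mean = shape/rate = 6.5/9.4 = 0.691.

Posterior mean ≈ 0.691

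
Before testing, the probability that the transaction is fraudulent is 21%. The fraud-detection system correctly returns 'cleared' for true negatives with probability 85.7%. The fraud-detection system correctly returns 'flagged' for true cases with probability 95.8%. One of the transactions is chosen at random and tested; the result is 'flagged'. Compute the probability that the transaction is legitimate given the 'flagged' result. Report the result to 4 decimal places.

Write H for 'the transaction is fraudulent'. Prior odds H:¬H = 0.21/0.79 = 0.26582. For the 'flagged' outcome, the likelihood ratio is 0.958/0.143 = 6.6993.
Posterior odds = 0.26582 × 6.6993 = 1.7808, so P(H|E) = 1.7808/(1+1.7808) = 0.6404. Then P(¬H|E) = 1 − 0.6404 = 0.3596.

P(¬H | E) ≈ 0.3596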